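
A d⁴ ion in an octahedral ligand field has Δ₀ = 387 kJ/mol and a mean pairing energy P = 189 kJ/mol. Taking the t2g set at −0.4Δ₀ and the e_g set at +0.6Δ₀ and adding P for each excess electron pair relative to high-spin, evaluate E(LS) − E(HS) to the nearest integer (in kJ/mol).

High-spin d⁴ fills as t2g^3 e_g^1 with CFSE 3(−0.4) + 1(+0.6) = -0.6Δ₀ = -232 kJ/mol.
Low-spin t2g^4 e_g^0 gives -1.6Δ₀ = -619 kJ/mol, but forming 1 extra pair costs 1P = 189 kJ/mol, so E(LS) = -619 + 189 = -430 kJ/mol.
Thus E(LS) − E(HS) = -198 kJ/mol.

-198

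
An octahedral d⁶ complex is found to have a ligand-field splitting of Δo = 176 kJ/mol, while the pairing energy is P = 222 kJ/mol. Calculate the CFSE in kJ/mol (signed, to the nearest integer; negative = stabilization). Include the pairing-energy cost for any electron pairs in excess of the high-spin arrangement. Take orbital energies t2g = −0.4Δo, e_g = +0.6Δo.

-70

Here Δo < P (176 < 222), so the high-spin state is favoured.
That gives t2g^4 e_g^2.
Orbital CFSE = -0.4Δo = -0.4 × 176 = -70 kJ/mol.
High-spin has no excess pairs, so no pairing correction applies.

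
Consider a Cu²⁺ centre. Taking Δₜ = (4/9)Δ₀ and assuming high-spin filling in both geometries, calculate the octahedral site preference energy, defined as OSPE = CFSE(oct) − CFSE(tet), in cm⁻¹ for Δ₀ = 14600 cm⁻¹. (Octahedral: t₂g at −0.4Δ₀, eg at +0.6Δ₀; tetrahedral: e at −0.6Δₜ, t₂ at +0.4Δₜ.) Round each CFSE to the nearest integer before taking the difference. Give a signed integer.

Cu sits in group 11; removing 2 electrons leaves Cu²⁺ with 11 − 2 = 9 d electrons.
Octahedral high-spin t₂g⁶ eg³: CFSE = -0.6 × 14600 = -8760 cm⁻¹.
Tetrahedral e⁴ t₂⁵ gives -0.4Δₜ = -0.4 × (4/9) × 14600 = -2596 cm⁻¹.
Subtracting, OSPE = -8760 − (-2596) = -6164 cm⁻¹.

-6164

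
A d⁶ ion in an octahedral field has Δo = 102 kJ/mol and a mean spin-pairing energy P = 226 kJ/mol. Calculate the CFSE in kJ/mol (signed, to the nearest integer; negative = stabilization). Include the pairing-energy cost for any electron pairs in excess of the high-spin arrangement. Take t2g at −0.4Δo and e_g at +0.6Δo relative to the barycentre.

With Δo < P the complex is high-spin.
That gives t2g^4 e_g^2.
Orbital CFSE = -0.4Δo = -0.4 × 102 = -41 kJ/mol.
High-spin has no excess pairs, so no pairing correction applies.

-41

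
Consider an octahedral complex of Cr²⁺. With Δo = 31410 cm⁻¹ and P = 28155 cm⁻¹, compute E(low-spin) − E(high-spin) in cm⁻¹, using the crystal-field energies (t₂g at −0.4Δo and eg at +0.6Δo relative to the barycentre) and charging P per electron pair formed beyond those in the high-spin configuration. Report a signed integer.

Group 6 minus oxidation state +2 gives a d⁴ configuration for Cr²⁺.
High-spin: t₂g³ eg¹, CFSE = -0.6Δo = -18846 cm⁻¹.
Low-spin t₂g⁴ eg⁰ gives -1.6Δo = -50256 cm⁻¹, but forming 1 extra pair costs 1P = 28155 cm⁻¹, so E(LS) = -50256 + 28155 = -22101 cm⁻¹.
The difference is -22101 − (-18846) = -3255 cm⁻¹, so low-spin lies lower.

-3255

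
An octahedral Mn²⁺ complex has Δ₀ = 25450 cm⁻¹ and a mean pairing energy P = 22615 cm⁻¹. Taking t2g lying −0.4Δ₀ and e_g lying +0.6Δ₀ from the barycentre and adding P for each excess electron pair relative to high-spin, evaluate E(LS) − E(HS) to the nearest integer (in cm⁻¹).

Mn sits in group 7; removing 2 electrons leaves Mn²⁺ with 7 − 2 = 5 d electrons.
High-spin d⁵ fills as t2g^3 e_g^2 with CFSE 3(−0.4) + 2(+0.6) = 0.0Δ₀ = 0 cm⁻¹.
Low-spin: t2g^5 e_g^0, orbital CFSE = -2.0Δ₀ = -50900 cm⁻¹; plus 2 excess pairs × P = +45230 cm⁻¹; total -5670 cm⁻¹.
Thus E(LS) − E(HS) = -5670 cm⁻¹.

-5670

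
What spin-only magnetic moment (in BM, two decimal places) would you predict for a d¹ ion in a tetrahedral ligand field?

1.73 BM

With tetrahedral geometry the complex is necessarily high-spin.
Configuration: e¹ t₂⁰ → 1 unpaired electron.
μ(spin-only) = √[1(1+2)] = √3 ≈ 1.73 BM.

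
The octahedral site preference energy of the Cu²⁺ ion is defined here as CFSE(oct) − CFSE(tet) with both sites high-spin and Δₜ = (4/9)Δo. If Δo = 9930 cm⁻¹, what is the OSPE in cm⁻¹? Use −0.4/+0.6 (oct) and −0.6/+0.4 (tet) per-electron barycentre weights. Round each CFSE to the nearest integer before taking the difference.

Cu²⁺: group 11, so d-count = 11 − 2 = 9.
Octahedral high-spin t₂g⁶ eg³: CFSE = -0.6 × 9930 = -5958 cm⁻¹.
Tetrahedral: e⁴ t₂⁵, CFSE = 4(−0.6) + 5(+0.4) = -0.4Δₜ = -0.4 × (4/9) × 9930 = -1765 cm⁻¹.
OSPE = CFSE(oct) − CFSE(tet) = -5958 − (-1765) = -4193 cm⁻¹.

-4193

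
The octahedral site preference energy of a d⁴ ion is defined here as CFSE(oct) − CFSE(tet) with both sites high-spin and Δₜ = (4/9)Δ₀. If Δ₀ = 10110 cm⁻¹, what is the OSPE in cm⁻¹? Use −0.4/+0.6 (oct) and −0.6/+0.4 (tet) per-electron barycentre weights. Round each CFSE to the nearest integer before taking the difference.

In an octahedral site d⁴ (HS) is t₂g³ eg¹, giving CFSE(oct) = -0.6Δ₀ = -6066 cm⁻¹.
Tetrahedral: e² t₂², CFSE = 2(−0.6) + 2(+0.4) = -0.4Δₜ = -0.4 × (4/9) × 10110 = -1797 cm⁻¹.
OSPE = -6066 − (-1797) = -4269 cm⁻¹.

-4269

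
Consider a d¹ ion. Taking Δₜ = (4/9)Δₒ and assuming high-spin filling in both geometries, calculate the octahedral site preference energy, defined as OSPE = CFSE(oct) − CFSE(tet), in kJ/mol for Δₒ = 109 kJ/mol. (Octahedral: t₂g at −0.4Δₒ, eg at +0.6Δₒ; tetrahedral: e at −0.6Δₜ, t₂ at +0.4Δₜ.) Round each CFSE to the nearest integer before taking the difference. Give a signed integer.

-15

Octahedral high-spin t2g^1 e_g^0: CFSE = -0.4 × 109 = -44 kJ/mol.
Tetrahedral e^1 t2^0 gives -0.6Δₜ = -0.6 × (4/9) × 109 = -29 kJ/mol.
OSPE = -44 − (-29) = -15 kJ/mol.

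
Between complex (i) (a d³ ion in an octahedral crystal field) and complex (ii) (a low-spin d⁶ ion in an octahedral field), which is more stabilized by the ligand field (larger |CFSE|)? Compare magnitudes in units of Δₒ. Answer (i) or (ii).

(ii)

(i): t₂g³ eg⁰, CFSE = -1.2Δₒ.
(ii): t₂g⁶ eg⁰, CFSE = -2.4Δₒ.
So (ii) has the larger |CFSE|.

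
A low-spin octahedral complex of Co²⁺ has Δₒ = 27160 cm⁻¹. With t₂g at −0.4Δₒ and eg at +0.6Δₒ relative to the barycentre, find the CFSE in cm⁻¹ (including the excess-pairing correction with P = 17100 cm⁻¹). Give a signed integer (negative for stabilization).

Co sits in group 9; removing 2 electrons leaves Co²⁺ with 9 − 2 = 7 d electrons.
The d⁷ electrons fill as t₂g⁶ eg¹.
The orbital stabilization is -1.8Δₒ = -1.8 × 27160 = -48888 cm⁻¹.
Pairing penalty: 3 pairs vs 2 in the high-spin reference → 1 extra × P = 17100 cm⁻¹.
Net CFSE = -48888 + 17100 = -31788 cm⁻¹.

-31788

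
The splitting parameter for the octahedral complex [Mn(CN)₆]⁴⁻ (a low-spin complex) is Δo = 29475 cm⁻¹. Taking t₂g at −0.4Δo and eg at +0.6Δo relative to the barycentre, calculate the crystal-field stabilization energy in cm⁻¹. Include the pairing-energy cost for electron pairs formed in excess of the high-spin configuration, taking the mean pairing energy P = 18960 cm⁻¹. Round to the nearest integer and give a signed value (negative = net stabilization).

Each CN⁻ contributes -1; 6 × (-1) = -6. With overall charge -4, Mn is in the +2 oxidation state.
Group 7 minus oxidation state +2 gives a d⁵ configuration for Mn²⁺.
Configuration: t₂g⁵ eg⁰.
The orbital stabilization is -2.0Δo = -2.0 × 29475 = -58950 cm⁻¹.
High-spin d⁵ would be t₂g³ eg² with 0 pairs; low-spin has 2, so 2 excess pairs cost +2P = +37920 cm⁻¹.
Overall CFSE = -58950 + 37920 = -21030 cm⁻¹.

-21030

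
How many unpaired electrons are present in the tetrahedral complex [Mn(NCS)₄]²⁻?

5

Each NCS⁻ contributes -1; 4 × (-1) = -4. With overall charge -2, Mn is in the +2 oxidation state.
Mn sits in group 7; removing 2 electrons leaves Mn²⁺ with 7 − 2 = 5 d electrons.
Tetrahedral splitting is small, so the complex is high-spin.
Configuration: e² t₂³, giving 5 unpaired electrons.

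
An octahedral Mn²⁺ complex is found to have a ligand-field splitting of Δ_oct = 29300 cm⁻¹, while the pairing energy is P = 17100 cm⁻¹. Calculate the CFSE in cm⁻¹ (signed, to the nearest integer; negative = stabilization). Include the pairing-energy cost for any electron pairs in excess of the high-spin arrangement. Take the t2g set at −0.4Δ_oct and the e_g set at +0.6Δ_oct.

Mn sits in group 7; removing 2 electrons leaves Mn²⁺ with 7 − 2 = 5 d electrons.
Since Δ_oct = 29300 cm⁻¹ > P = 17100 cm⁻¹, the complex adopts the low-spin configuration.
Configuration: t2g^5 e_g^0.
Orbital CFSE = -2.0Δ_oct = -2.0 × 29300 = -58600 cm⁻¹.
Excess pairs vs high-spin: 2 − 0 = 2; pairing cost = +34200 cm⁻¹.
Net CFSE = -58600 + 34200 = -24400 cm⁻¹.

-24400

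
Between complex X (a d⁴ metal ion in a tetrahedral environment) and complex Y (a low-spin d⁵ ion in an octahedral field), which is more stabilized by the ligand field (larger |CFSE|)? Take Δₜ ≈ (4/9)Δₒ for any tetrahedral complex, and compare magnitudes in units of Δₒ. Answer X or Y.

X: With tetrahedral geometry the complex is necessarily high-spin; e² t₂², CFSE = -0.4Δₜ ≈ -0.18Δₒ.
Y: t₂g⁵ eg⁰, CFSE = -2.0Δₒ.
So Y has the larger |CFSE|.

Y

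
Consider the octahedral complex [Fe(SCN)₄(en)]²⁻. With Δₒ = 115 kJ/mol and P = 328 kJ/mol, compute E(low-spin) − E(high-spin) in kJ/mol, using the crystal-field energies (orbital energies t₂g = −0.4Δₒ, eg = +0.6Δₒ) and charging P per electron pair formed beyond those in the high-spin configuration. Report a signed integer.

Ligand charges: 4×(-1) from SCN⁻ and 1×(+0) from en sum to -4; with overall charge -2, Fe is +2.
Fe²⁺: group 8, so d-count = 8 − 2 = 6.
In the high-spin limit (t₂g⁴ eg²) the orbital term is -0.4Δₒ = -46 kJ/mol, with no excess pairing.
For low-spin the configuration is t₂g⁶ eg⁰: orbital energy -2.4 × 115 = -276 kJ/mol, and 2 additional pairs relative to high-spin add 656 kJ/mol, giving 380 kJ/mol.
Thus E(LS) − E(HS) = 426 kJ/mol.

426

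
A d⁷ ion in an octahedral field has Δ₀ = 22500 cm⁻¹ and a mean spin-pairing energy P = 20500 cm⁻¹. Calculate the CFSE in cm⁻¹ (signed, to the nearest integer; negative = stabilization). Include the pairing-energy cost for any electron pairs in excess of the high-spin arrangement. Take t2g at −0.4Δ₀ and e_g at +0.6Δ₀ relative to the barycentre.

-20000

Here Δ₀ > P (22500 > 20500), so the low-spin state is favoured.
Configuration: t2g^6 e_g^1.
Orbital CFSE = -1.8Δ₀ = -1.8 × 22500 = -40500 cm⁻¹.
Excess pairs vs high-spin: 3 − 2 = 1; pairing cost = +20500 cm⁻¹.
Net CFSE = -40500 + 20500 = -20000 cm⁻¹.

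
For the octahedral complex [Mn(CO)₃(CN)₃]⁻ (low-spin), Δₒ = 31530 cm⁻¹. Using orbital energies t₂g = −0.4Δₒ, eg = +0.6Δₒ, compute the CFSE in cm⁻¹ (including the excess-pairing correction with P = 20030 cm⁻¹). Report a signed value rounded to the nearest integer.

-23000

Ligand charges: 3×(+0) from CO and 3×(-1) from CN⁻ sum to -3; with overall charge -1, Mn is +2.
Mn sits in group 7; removing 2 electrons leaves Mn²⁺ with 7 − 2 = 5 d electrons.
Electron filling gives t₂g⁵ eg⁰.
CFSE(orbital) = 5×(-0.4Δₒ) + 0×(0.6Δₒ) = -2.0Δₒ; with Δₒ = 31530 cm⁻¹ that is -63060 cm⁻¹.
Relative to high-spin t₂g³ eg² (0 paired), the low-spin configuration has 2 additional pairs, contributing +2 × 20030 = +40060 cm⁻¹.
Net CFSE = -63060 + 40060 = -23000 cm⁻¹.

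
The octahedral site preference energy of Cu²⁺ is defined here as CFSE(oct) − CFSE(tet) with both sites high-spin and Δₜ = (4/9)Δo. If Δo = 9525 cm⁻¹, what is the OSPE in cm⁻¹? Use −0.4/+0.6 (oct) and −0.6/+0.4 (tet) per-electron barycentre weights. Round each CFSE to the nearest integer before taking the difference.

-4022

Cu sits in group 11; removing 2 electrons leaves Cu²⁺ with 11 − 2 = 9 d electrons.
Octahedral high-spin t₂g⁶ eg³: CFSE = -0.6 × 9525 = -5715 cm⁻¹.
Tetrahedral: e⁴ t₂⁵, CFSE = 4(−0.6) + 5(+0.4) = -0.4Δₜ = -0.4 × (4/9) × 9525 = -1693 cm⁻¹.
OSPE = -5715 − (-1693) = -4022 cm⁻¹.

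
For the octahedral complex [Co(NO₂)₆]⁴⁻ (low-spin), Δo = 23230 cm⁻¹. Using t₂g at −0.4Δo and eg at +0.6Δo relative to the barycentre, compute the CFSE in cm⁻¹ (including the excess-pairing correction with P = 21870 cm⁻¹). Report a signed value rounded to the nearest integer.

-19944

Each NO₂⁻ contributes -1; 6 × (-1) = -6. With overall charge -4, Co is in the +2 oxidation state.
Group 9 minus oxidation state +2 gives a d⁷ configuration for Co²⁺.
Configuration: t₂g⁶ eg¹.
The orbital stabilization is -1.8Δo = -1.8 × 23230 = -41814 cm⁻¹.
High-spin d⁷ would be t₂g⁵ eg² with 2 pairs; low-spin has 3, so 1 excess pair costs +1P = +21870 cm⁻¹.
Net CFSE = -41814 + 21870 = -19944 cm⁻¹.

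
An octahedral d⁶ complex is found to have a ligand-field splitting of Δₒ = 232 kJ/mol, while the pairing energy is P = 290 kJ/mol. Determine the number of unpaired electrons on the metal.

With Δₒ < P the complex is high-spin.
Filling d⁶ accordingly: t2g^4 e_g^2.
Unpaired electrons: 4.

4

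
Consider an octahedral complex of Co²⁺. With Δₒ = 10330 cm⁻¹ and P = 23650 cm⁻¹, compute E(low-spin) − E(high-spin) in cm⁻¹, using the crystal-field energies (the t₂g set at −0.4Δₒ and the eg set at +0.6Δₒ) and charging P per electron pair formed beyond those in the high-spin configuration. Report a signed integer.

Group 9 minus oxidation state +2 gives a d⁷ configuration for Co²⁺.
High-spin: t₂g⁵ eg², CFSE = -0.8Δₒ = -8264 cm⁻¹.
Low-spin: t₂g⁶ eg¹, orbital CFSE = -1.8Δₒ = -18594 cm⁻¹; plus 1 excess pair × P = +23650 cm⁻¹; total 5056 cm⁻¹.
The difference is 5056 − (-8264) = 13320 cm⁻¹, so high-spin lies lower.

13320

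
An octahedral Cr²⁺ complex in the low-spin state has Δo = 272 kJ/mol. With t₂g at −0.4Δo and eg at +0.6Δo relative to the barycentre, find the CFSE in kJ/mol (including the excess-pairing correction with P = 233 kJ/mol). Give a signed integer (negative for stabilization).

Cr sits in group 6; removing 2 electrons leaves Cr²⁺ with 6 − 2 = 4 d electrons.
Configuration: t₂g⁴ eg⁰.
CFSE(orbital) = 4×(-0.4Δo) + 0×(0.6Δo) = -1.6Δo; with Δo = 272 kJ/mol that is -435 kJ/mol.
Pairing penalty: 1 pair vs 0 in the high-spin reference → 1 extra × P = 233 kJ/mol.
Combining: -435 + 233 = -202 kJ/mol.

-202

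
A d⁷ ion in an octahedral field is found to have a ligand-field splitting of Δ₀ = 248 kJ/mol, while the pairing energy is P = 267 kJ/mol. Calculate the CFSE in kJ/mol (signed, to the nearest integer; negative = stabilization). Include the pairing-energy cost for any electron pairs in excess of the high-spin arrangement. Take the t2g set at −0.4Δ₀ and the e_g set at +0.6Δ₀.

-198

Since Δ₀ = 248 kJ/mol < P = 267 kJ/mol, the complex adopts the high-spin configuration.
Filling d⁷ accordingly: t2g^5 e_g^2.
Orbital CFSE = -0.8Δ₀ = -0.8 × 248 = -198 kJ/mol.
High-spin has no excess pairs, so no pairing correction applies.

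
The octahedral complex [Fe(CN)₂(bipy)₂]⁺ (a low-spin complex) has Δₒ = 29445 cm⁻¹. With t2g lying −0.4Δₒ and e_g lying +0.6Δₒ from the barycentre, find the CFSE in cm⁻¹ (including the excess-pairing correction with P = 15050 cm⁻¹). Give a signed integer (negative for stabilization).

-28790

Ligand charges: 2×(-1) from CN⁻ and 2×(+0) from bipy sum to -2; with overall charge +1, Fe is +3.
Fe³⁺: group 8, so d-count = 8 − 3 = 5.
Electron filling gives t2g^5 e_g^0.
The orbital stabilization is -2.0Δₒ = -2.0 × 29445 = -58890 cm⁻¹.
High-spin d⁵ would be t2g^3 e_g^2 with 0 pairs; low-spin has 2, so 2 excess pairs cost +2P = +30100 cm⁻¹.
Net CFSE = -58890 + 30100 = -28790 cm⁻¹.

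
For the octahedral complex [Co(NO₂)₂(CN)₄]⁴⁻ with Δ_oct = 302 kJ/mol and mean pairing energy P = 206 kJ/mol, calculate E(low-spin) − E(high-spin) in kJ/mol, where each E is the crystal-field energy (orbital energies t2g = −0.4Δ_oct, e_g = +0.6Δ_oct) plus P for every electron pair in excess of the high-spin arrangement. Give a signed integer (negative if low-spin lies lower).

Ligand charges: 2×(-1) from NO₂⁻ and 4×(-1) from CN⁻ sum to -6; with overall charge -4, Co is +2.
Co²⁺: group 9, so d-count = 9 − 2 = 7.
In the high-spin limit (t2g^5 e_g^2) the orbital term is -0.8Δ_oct = -242 kJ/mol, with no excess pairing.
Low-spin t2g^6 e_g^1 gives -1.8Δ_oct = -544 kJ/mol, but forming 1 extra pair costs 1P = 206 kJ/mol, so E(LS) = -544 + 206 = -338 kJ/mol.
E(LS) − E(HS) = -338 − (-242) = -96 kJ/mol.

-96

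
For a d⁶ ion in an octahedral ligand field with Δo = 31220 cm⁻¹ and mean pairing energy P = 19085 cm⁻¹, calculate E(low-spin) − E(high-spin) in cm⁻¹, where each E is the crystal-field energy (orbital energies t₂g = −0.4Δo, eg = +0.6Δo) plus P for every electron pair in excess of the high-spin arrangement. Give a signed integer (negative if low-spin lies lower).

-24270

In the high-spin limit (t₂g⁴ eg²) the orbital term is -0.4Δo = -12488 cm⁻¹, with no excess pairing.
Low-spin t₂g⁶ eg⁰ gives -2.4Δo = -74928 cm⁻¹, but forming 2 extra pairs costs 2P = 38170 cm⁻¹, so E(LS) = -74928 + 38170 = -36758 cm⁻¹.
Thus E(LS) − E(HS) = -24270 cm⁻¹.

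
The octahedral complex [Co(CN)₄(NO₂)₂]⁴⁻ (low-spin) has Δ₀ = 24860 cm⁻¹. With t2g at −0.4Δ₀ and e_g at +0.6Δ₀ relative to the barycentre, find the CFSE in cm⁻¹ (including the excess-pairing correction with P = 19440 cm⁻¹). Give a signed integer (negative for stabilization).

Ligand charges: 4×(-1) from CN⁻ and 2×(-1) from NO₂⁻ sum to -6; with overall charge -4, Co is +2.
Co²⁺: group 9, so d-count = 9 − 2 = 7.
The d⁷ electrons fill as t2g^6 e_g^1.
Orbital CFSE = 6(-0.4) + 1(0.6) = -1.8Δ₀ = -1.8 × 24860 = -44748 cm⁻¹.
High-spin d⁷ would be t2g^5 e_g^2 with 2 pairs; low-spin has 3, so 1 excess pair costs +1P = +19440 cm⁻¹.
Overall CFSE = -44748 + 19440 = -25308 cm⁻¹.

-25308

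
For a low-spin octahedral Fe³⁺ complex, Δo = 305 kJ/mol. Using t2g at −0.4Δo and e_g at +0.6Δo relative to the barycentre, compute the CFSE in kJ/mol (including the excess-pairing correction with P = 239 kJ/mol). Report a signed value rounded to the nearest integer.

-132

Fe is in group 8, so Fe³⁺ is d⁵ (8 − 3 = 5).
The d⁵ electrons fill as t2g^5 e_g^0.
Orbital CFSE = 5(-0.4) + 0(0.6) = -2.0Δo = -2.0 × 305 = -610 kJ/mol.
High-spin d⁵ would be t2g^3 e_g^2 with 0 pairs; low-spin has 2, so 2 excess pairs cost +2P = +478 kJ/mol.
Net CFSE = -610 + 478 = -132 kJ/mol.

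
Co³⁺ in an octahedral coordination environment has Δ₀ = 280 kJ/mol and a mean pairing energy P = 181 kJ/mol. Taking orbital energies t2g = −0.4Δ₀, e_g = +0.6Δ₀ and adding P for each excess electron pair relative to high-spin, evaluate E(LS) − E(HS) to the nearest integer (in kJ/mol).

-198

Co is in group 9, so Co³⁺ is d⁶ (9 − 3 = 6).
In the high-spin limit (t2g^4 e_g^2) the orbital term is -0.4Δ₀ = -112 kJ/mol, with no excess pairing.
Low-spin: t2g^6 e_g^0, orbital CFSE = -2.4Δ₀ = -672 kJ/mol; plus 2 excess pairs × P = +362 kJ/mol; total -310 kJ/mol.
Thus E(LS) − E(HS) = -198 kJ/mol.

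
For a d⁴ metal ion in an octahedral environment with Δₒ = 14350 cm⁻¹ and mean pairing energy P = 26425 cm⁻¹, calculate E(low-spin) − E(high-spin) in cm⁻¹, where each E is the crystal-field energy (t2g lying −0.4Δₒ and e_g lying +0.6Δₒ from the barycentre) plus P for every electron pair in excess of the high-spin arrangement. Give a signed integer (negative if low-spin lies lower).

12075

In the high-spin limit (t2g^3 e_g^1) the orbital term is -0.6Δₒ = -8610 cm⁻¹, with no excess pairing.
Low-spin: t2g^4 e_g^0, orbital CFSE = -1.6Δₒ = -22960 cm⁻¹; plus 1 excess pair × P = +26425 cm⁻¹; total 3465 cm⁻¹.
E(LS) − E(HS) = 3465 − (-8610) = 12075 cm⁻¹.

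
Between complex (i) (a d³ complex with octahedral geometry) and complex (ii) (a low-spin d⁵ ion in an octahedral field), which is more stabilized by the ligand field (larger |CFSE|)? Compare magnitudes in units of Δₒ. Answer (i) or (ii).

(i): t2g^3 e_g^0, CFSE = -1.2Δₒ.
(ii): t₂g⁵ eg⁰, CFSE = -2.0Δₒ.
So (ii) has the larger |CFSE|.

(ii)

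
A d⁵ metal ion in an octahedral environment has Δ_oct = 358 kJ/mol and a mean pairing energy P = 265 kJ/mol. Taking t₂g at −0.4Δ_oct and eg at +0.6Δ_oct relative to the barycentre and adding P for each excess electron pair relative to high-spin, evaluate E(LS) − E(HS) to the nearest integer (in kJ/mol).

-186

High-spin: t₂g³ eg², CFSE = 0.0Δ_oct = 0 kJ/mol.
Low-spin t₂g⁵ eg⁰ gives -2.0Δ_oct = -716 kJ/mol, but forming 2 extra pairs costs 2P = 530 kJ/mol, so E(LS) = -716 + 530 = -186 kJ/mol.
Thus E(LS) − E(HS) = -186 kJ/mol.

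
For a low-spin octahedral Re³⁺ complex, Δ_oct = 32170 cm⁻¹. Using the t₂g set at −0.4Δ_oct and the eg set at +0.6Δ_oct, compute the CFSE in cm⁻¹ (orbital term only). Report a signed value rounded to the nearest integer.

-51472

Group 7 minus oxidation state +3 gives a d⁴ configuration for Re³⁺.
Configuration: t₂g⁴ eg⁰.
Orbital CFSE = 4(-0.4) + 0(0.6) = -1.6Δ_oct = -1.6 × 32170 = -51472 cm⁻¹.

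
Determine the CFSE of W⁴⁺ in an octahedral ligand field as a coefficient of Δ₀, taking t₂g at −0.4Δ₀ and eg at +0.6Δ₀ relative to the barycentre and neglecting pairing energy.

W is in group 6, so W⁴⁺ is d² (6 − 4 = 2).
Configuration: t₂g² eg⁰.
CFSE = 2(-0.4Δ₀) + 0(0.6Δ₀) = -0.8Δ₀ + 0.0Δ₀ = -0.8Δ₀.

-0.8 Δ₀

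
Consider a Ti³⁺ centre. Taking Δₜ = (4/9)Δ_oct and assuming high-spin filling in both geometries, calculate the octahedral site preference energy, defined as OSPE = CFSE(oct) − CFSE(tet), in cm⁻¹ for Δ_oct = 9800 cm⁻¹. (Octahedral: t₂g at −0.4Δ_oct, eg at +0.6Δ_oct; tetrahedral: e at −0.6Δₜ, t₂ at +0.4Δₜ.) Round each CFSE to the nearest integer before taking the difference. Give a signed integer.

-1307

Ti³⁺: group 4, so d-count = 4 − 3 = 1.
Octahedral high-spin t2g^1 e_g^0: CFSE = -0.4 × 9800 = -3920 cm⁻¹.
Tetrahedral e^1 t2^0 gives -0.6Δₜ = -0.6 × (4/9) × 9800 = -2613 cm⁻¹.
OSPE = -3920 − (-2613) = -1307 cm⁻¹.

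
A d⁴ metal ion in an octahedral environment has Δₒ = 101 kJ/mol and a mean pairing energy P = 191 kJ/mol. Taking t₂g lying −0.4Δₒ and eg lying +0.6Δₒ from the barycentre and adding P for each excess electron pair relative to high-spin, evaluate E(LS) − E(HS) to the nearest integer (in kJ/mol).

90

High-spin: t₂g³ eg¹, CFSE = -0.6Δₒ = -61 kJ/mol.
Low-spin t₂g⁴ eg⁰ gives -1.6Δₒ = -162 kJ/mol, but forming 1 extra pair costs 1P = 191 kJ/mol, so E(LS) = -162 + 191 = 29 kJ/mol.
E(LS) − E(HS) = 29 − (-61) = 90 kJ/mol.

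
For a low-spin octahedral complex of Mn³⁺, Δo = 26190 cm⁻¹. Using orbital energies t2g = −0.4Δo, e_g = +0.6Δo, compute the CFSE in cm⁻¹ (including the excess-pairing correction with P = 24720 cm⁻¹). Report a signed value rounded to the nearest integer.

-17184

Mn is in group 7, so Mn³⁺ is d⁴ (7 − 3 = 4).
Electron filling gives t2g^4 e_g^0.
The orbital stabilization is -1.6Δo = -1.6 × 26190 = -41904 cm⁻¹.
High-spin d⁴ would be t2g^3 e_g^1 with 0 pairs; low-spin has 1, so 1 excess pair costs +1P = +24720 cm⁻¹.
Overall CFSE = -41904 + 24720 = -17184 cm⁻¹.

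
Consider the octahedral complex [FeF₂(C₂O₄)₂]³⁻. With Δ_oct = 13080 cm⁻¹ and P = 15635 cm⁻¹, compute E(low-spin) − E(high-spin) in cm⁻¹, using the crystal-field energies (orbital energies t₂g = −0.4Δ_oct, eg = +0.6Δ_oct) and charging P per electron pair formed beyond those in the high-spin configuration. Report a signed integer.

Ligand charges: 2×(-1) from F⁻ and 2×(-2) from C₂O₄²⁻ sum to -6; with overall charge -3, Fe is +3.
Fe sits in group 8; removing 3 electrons leaves Fe³⁺ with 8 − 3 = 5 d electrons.
High-spin: t₂g³ eg², CFSE = 0.0Δ_oct = 0 cm⁻¹.
Low-spin: t₂g⁵ eg⁰, orbital CFSE = -2.0Δ_oct = -26160 cm⁻¹; plus 2 excess pairs × P = +31270 cm⁻¹; total 5110 cm⁻¹.
E(LS) − E(HS) = 5110 − (0) = 5110 cm⁻¹.

5110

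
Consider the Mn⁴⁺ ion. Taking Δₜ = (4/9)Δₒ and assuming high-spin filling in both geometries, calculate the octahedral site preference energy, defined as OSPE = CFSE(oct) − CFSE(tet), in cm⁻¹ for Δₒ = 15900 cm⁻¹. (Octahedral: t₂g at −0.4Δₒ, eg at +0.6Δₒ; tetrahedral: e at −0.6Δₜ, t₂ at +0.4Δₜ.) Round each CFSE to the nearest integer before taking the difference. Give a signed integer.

Mn is in group 7, so Mn⁴⁺ is d³ (7 − 4 = 3).
Octahedral (high-spin): t2g^3 e_g^0, CFSE = 3(−0.4) + 0(+0.6) = -1.2Δₒ = -1.2 × 15900 = -19080 cm⁻¹.
Tetrahedral: e^2 t2^1, CFSE = 2(−0.6) + 1(+0.4) = -0.8Δₜ = -0.8 × (4/9) × 15900 = -5653 cm⁻¹.
Subtracting, OSPE = -19080 − (-5653) = -13427 cm⁻¹.

-13427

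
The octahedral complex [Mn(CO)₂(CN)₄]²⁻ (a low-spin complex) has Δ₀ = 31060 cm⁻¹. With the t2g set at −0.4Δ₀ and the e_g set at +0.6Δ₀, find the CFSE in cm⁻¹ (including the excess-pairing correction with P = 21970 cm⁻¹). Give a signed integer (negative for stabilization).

-18180

Ligand charges: 2×(+0) from CO and 4×(-1) from CN⁻ sum to -4; with overall charge -2, Mn is +2.
Mn is in group 7, so Mn²⁺ is d⁵ (7 − 2 = 5).
Configuration: t2g^5 e_g^0.
CFSE(orbital) = 5×(-0.4Δ₀) + 0×(0.6Δ₀) = -2.0Δ₀; with Δ₀ = 31060 cm⁻¹ that is -62120 cm⁻¹.
High-spin d⁵ would be t2g^3 e_g^2 with 0 pairs; low-spin has 2, so 2 excess pairs cost +2P = +43940 cm⁻¹.
Combining: -62120 + 43940 = -18180 cm⁻¹.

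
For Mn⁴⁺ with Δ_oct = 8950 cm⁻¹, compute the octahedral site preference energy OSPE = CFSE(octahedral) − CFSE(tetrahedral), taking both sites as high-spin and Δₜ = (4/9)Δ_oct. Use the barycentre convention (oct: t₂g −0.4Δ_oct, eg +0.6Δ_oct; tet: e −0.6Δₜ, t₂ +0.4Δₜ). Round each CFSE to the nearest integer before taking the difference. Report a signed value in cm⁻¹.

-7558

Mn⁴⁺: group 7, so d-count = 7 − 4 = 3.
In an octahedral site d³ (HS) is t₂g³ eg⁰, giving CFSE(oct) = -1.2Δ_oct = -10740 cm⁻¹.
In a tetrahedral site the filling is e² t₂¹: CFSE(tet) = -0.8Δₜ = -0.8 × (4/9)(8950) = -3182 cm⁻¹.
OSPE = -10740 − (-3182) = -7558 cm⁻¹.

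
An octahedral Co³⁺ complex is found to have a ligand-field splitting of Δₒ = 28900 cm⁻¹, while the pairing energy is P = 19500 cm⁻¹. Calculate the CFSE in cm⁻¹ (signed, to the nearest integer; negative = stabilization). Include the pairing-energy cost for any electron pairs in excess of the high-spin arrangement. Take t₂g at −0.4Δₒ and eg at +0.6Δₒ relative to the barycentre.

Co³⁺: group 9, so d-count = 9 − 3 = 6.
Here Δₒ > P (28900 > 19500), so the low-spin state is favoured.
That gives t₂g⁶ eg⁰.
Orbital CFSE = -2.4Δₒ = -2.4 × 28900 = -69360 cm⁻¹.
Excess pairs vs high-spin: 3 − 1 = 2; pairing cost = +39000 cm⁻¹.
Net CFSE = -69360 + 39000 = -30360 cm⁻¹.

-30360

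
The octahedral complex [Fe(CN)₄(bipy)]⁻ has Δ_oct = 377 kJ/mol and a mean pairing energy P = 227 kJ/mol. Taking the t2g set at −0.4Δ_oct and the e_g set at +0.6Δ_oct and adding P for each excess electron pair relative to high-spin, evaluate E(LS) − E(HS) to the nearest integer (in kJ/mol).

Ligand charges: 4×(-1) from CN⁻ and 1×(+0) from bipy sum to -4; with overall charge -1, Fe is +3.
Group 8 minus oxidation state +3 gives a d⁵ configuration for Fe³⁺.
In the high-spin limit (t2g^3 e_g^2) the orbital term is 0.0Δ_oct = 0 kJ/mol, with no excess pairing.
For low-spin the configuration is t2g^5 e_g^0: orbital energy -2.0 × 377 = -754 kJ/mol, and 2 additional pairs relative to high-spin add 454 kJ/mol, giving -300 kJ/mol.
Thus E(LS) − E(HS) = -300 kJ/mol.

-300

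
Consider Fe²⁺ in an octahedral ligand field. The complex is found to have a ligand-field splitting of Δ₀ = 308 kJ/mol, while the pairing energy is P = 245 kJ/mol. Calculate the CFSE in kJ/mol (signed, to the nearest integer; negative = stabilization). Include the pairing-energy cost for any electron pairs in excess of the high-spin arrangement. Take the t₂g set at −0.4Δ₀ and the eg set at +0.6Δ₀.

Fe²⁺: group 8, so d-count = 8 − 2 = 6.
Since Δ₀ = 308 kJ/mol > P = 245 kJ/mol, the complex adopts the low-spin configuration.
Configuration: t₂g⁶ eg⁰.
Orbital CFSE = -2.4Δ₀ = -2.4 × 308 = -739 kJ/mol.
Excess pairs vs high-spin: 3 − 1 = 2; pairing cost = +490 kJ/mol.
Net CFSE = -739 + 490 = -249 kJ/mol.

-249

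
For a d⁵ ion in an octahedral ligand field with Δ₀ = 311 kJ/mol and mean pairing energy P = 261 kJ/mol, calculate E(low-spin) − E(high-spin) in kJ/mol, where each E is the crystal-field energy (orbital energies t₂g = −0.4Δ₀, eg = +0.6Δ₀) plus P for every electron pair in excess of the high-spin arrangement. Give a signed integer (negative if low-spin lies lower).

High-spin d⁵ fills as t₂g³ eg² with CFSE 3(−0.4) + 2(+0.6) = 0.0Δ₀ = 0 kJ/mol.
For low-spin the configuration is t₂g⁵ eg⁰: orbital energy -2.0 × 311 = -622 kJ/mol, and 2 additional pairs relative to high-spin add 522 kJ/mol, giving -100 kJ/mol.
The difference is -100 − (0) = -100 kJ/mol, so low-spin lies lower.

-100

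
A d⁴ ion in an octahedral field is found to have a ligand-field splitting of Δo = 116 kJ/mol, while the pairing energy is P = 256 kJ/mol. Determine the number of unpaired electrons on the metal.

4

Δo < P, so pairing is avoided: the ground state is high-spin.
Configuration: t2g^3 e_g^1.
Unpaired electrons: 4.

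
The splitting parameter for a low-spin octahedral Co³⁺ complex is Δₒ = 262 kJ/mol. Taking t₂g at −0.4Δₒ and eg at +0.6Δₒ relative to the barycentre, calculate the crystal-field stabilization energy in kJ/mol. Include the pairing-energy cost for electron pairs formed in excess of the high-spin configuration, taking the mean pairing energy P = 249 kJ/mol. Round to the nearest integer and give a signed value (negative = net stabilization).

-131

Co sits in group 9; removing 3 electrons leaves Co³⁺ with 9 − 3 = 6 d electrons.
Configuration: t₂g⁶ eg⁰.
CFSE(orbital) = 6×(-0.4Δₒ) + 0×(0.6Δₒ) = -2.4Δₒ; with Δₒ = 262 kJ/mol that is -629 kJ/mol.
High-spin d⁶ would be t₂g⁴ eg² with 1 pair; low-spin has 3, so 2 excess pairs cost +2P = +498 kJ/mol.
Combining: -629 + 498 = -131 kJ/mol.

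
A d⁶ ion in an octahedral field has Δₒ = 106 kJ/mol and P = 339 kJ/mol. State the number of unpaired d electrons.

With Δₒ < P the complex is high-spin.
Filling d⁶ accordingly: t₂g⁴ eg².
Unpaired electrons: 4.

4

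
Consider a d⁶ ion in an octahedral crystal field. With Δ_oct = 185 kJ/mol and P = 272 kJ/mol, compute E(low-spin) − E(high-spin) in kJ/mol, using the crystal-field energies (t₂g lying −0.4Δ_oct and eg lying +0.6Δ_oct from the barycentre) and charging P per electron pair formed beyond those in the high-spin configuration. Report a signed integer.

174

High-spin d⁶ fills as t₂g⁴ eg² with CFSE 4(−0.4) + 2(+0.6) = -0.4Δ_oct = -74 kJ/mol.
For low-spin the configuration is t₂g⁶ eg⁰: orbital energy -2.4 × 185 = -444 kJ/mol, and 2 additional pairs relative to high-spin add 544 kJ/mol, giving 100 kJ/mol.
Thus E(LS) − E(HS) = 174 kJ/mol.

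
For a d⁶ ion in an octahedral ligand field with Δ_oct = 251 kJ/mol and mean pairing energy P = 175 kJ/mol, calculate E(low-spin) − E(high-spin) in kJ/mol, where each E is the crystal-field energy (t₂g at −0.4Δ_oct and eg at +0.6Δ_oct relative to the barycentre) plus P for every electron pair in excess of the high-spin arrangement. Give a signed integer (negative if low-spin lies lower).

In the high-spin limit (t₂g⁴ eg²) the orbital term is -0.4Δ_oct = -100 kJ/mol, with no excess pairing.
For low-spin the configuration is t₂g⁶ eg⁰: orbital energy -2.4 × 251 = -602 kJ/mol, and 2 additional pairs relative to high-spin add 350 kJ/mol, giving -252 kJ/mol.
Thus E(LS) − E(HS) = -152 kJ/mol.

-152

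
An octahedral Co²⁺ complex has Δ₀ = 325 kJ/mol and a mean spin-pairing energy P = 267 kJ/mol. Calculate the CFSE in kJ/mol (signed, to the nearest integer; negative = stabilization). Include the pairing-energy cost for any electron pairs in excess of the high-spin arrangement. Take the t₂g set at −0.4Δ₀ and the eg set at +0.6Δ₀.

Co²⁺: group 9, so d-count = 9 − 2 = 7.
Here Δ₀ > P (325 > 267), so the low-spin state is favoured.
That gives t₂g⁶ eg¹.
Orbital CFSE = -1.8Δ₀ = -1.8 × 325 = -585 kJ/mol.
Excess pairs vs high-spin: 3 − 2 = 1; pairing cost = +267 kJ/mol.
Net CFSE = -585 + 267 = -318 kJ/mol.

-318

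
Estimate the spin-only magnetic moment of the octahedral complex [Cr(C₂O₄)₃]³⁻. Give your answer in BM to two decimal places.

Each C₂O₄²⁻ contributes -2; 3 × (-2) = -6. With overall charge -3, Cr is in the +3 oxidation state.
Cr is in group 6, so Cr³⁺ is d³ (6 − 3 = 3).
For octahedral d³ the high- and low-spin configurations coincide.
Configuration: t₂g³ eg⁰ → 3 unpaired electrons.
μ(spin-only) = √[3(3+2)] = √15 ≈ 3.87 BM.

3.87 BM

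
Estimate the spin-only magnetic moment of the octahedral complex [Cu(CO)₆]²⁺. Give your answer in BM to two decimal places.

1.73 BM

CO is neutral, so the +2 overall charge sits on Cu: oxidation state +2.
Group 11 minus oxidation state +2 gives a d⁹ configuration for Cu²⁺.
Configuration: t2g^6 e_g^3 → 1 unpaired electron.
μ(spin-only) = √[1(1+2)] = √3 ≈ 1.73 BM.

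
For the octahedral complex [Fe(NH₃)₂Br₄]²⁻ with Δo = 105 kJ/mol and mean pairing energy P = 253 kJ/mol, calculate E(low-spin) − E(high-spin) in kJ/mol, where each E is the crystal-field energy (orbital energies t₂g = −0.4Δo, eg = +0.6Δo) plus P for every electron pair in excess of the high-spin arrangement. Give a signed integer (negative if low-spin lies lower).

296

Ligand charges: 2×(+0) from NH₃ and 4×(-1) from Br⁻ sum to -4; with overall charge -2, Fe is +2.
Fe sits in group 8; removing 2 electrons leaves Fe²⁺ with 8 − 2 = 6 d electrons.
High-spin: t₂g⁴ eg², CFSE = -0.4Δo = -42 kJ/mol.
Low-spin: t₂g⁶ eg⁰, orbital CFSE = -2.4Δo = -252 kJ/mol; plus 2 excess pairs × P = +506 kJ/mol; total 254 kJ/mol.
The difference is 254 − (-42) = 296 kJ/mol, so high-spin lies lower.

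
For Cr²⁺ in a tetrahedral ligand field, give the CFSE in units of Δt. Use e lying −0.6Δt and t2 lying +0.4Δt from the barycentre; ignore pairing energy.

-0.4 Δt

Cr is in group 6, so Cr²⁺ is d⁴ (6 − 2 = 4).
Tetrahedral splitting is small, so the complex is high-spin.
Configuration: e^2 t2^2.
CFSE = 2(-0.6Δt) + 2(0.4Δt) = -1.2Δt + 0.8Δt = -0.4Δt.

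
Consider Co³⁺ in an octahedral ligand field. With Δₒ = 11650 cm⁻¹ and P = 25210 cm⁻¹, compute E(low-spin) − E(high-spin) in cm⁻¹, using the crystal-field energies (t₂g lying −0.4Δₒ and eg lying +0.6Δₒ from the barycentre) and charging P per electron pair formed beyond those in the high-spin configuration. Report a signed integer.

27120

Co³⁺: group 9, so d-count = 9 − 3 = 6.
High-spin d⁶ fills as t₂g⁴ eg² with CFSE 4(−0.4) + 2(+0.6) = -0.4Δₒ = -4660 cm⁻¹.
For low-spin the configuration is t₂g⁶ eg⁰: orbital energy -2.4 × 11650 = -27960 cm⁻¹, and 2 additional pairs relative to high-spin add 50420 cm⁻¹, giving 22460 cm⁻¹.
The difference is 22460 − (-4660) = 27120 cm⁻¹, so high-spin lies lower.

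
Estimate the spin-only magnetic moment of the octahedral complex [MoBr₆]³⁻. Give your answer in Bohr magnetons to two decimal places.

3.87 Bohr magnetons

Each Br⁻ contributes -1; 6 × (-1) = -6. With overall charge -3, Mo is in the +3 oxidation state.
Group 6 minus oxidation state +3 gives a d³ configuration for Mo³⁺.
Configuration: t2g^3 e_g^0 → 3 unpaired electrons.
μ(spin-only) = √[3(3+2)] = √15 ≈ 3.87 Bohr magnetons.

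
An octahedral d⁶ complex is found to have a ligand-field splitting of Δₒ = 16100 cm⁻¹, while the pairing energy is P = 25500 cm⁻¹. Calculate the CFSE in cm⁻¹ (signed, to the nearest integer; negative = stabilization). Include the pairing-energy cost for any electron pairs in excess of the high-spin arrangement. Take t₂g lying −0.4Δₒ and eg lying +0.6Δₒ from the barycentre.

-6440

Δₒ < P, so pairing is avoided: the ground state is high-spin.
That gives t₂g⁴ eg².
Orbital CFSE = -0.4Δₒ = -0.4 × 16100 = -6440 cm⁻¹.
High-spin has no excess pairs, so no pairing correction applies.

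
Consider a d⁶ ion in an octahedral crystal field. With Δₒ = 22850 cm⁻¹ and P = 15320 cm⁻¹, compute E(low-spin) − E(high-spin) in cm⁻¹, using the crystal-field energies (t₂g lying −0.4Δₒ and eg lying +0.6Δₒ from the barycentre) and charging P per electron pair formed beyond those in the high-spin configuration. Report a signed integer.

-15060

High-spin d⁶ fills as t₂g⁴ eg² with CFSE 4(−0.4) + 2(+0.6) = -0.4Δₒ = -9140 cm⁻¹.
Low-spin t₂g⁶ eg⁰ gives -2.4Δₒ = -54840 cm⁻¹, but forming 2 extra pairs costs 2P = 30640 cm⁻¹, so E(LS) = -54840 + 30640 = -24200 cm⁻¹.
The difference is -24200 − (-9140) = -15060 cm⁻¹, so low-spin lies lower.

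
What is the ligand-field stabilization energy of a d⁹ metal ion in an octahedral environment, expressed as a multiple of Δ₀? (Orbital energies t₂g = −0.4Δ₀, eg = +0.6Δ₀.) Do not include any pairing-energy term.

Configuration: t₂g⁶ eg³.
CFSE = 6(-0.4Δ₀) + 3(0.6Δ₀) = -2.4Δ₀ + 1.8Δ₀ = -0.6Δ₀.

-0.6 Δ₀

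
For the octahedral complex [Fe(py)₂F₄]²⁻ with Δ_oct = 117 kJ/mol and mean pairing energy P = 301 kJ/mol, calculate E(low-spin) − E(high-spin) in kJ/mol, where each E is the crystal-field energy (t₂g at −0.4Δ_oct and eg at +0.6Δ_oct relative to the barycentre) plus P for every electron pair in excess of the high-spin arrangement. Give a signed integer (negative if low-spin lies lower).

Ligand charges: 2×(+0) from py and 4×(-1) from F⁻ sum to -4; with overall charge -2, Fe is +2.
Fe sits in group 8; removing 2 electrons leaves Fe²⁺ with 8 − 2 = 6 d electrons.
In the high-spin limit (t₂g⁴ eg²) the orbital term is -0.4Δ_oct = -47 kJ/mol, with no excess pairing.
Low-spin t₂g⁶ eg⁰ gives -2.4Δ_oct = -281 kJ/mol, but forming 2 extra pairs costs 2P = 602 kJ/mol, so E(LS) = -281 + 602 = 321 kJ/mol.
E(LS) − E(HS) = 321 − (-47) = 368 kJ/mol.

368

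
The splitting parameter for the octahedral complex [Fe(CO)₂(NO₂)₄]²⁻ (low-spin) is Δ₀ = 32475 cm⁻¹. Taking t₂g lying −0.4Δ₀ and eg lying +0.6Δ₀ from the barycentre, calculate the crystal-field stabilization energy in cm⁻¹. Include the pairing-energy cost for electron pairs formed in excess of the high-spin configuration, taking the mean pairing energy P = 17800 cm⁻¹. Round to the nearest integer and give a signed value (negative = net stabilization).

Ligand charges: 2×(+0) from CO and 4×(-1) from NO₂⁻ sum to -4; with overall charge -2, Fe is +2.
Fe sits in group 8; removing 2 electrons leaves Fe²⁺ with 8 − 2 = 6 d electrons.
The d⁶ electrons fill as t₂g⁶ eg⁰.
Orbital CFSE = 6(-0.4) + 0(0.6) = -2.4Δ₀ = -2.4 × 32475 = -77940 cm⁻¹.
Relative to high-spin t₂g⁴ eg² (1 paired), the low-spin configuration has 2 additional pairs, contributing +2 × 17800 = +35600 cm⁻¹.
Combining: -77940 + 35600 = -42340 cm⁻¹.

-42340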